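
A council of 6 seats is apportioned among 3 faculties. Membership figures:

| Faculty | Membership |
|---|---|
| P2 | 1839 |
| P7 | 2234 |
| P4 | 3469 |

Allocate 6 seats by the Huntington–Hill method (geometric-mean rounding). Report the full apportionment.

With divisor 1358: modified quotas P2 1.354, P7 1.645, P4 2.554.
Geometric-mean thresholds: P2 √(1·2)=1.414, P7 √(1·2)=1.414, P4 √(2·3)=2.449.
Each quota rounded against its threshold gives P2 1, P7 2, P4 3 (total 6).

P2: 1; P7: 2; P4: 3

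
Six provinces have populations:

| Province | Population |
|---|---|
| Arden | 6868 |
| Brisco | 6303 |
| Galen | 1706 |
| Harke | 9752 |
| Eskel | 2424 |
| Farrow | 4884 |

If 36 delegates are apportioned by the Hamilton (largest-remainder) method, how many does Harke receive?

Standard divisor: 31937 ÷ 36 ≈ 887.139.
Standard quotas: Arden 7.7417, Brisco 7.1049, Galen 1.9230, Harke 10.9926, Eskel 2.7324, Farrow 5.5053.
Lower quotas: Arden 7, Brisco 7, Galen 1, Harke 10, Eskel 2, Farrow 5 (sum 32, leaving 4 seats).
Remainders in descending order: Harke 0.9926, Galen 0.9230, Arden 0.7417, Eskel 0.7324, Farrow 0.5053, Brisco 0.1049.
Largest remainders: Harke, Galen, Arden, Eskel receive the extra seats.
Harke receives 11.

11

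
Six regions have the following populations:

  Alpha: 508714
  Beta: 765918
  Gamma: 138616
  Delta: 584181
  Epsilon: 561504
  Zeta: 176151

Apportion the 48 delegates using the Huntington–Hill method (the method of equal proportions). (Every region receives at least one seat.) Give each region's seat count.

Alpha: 9, Beta: 14, Gamma: 2, Delta: 10, Epsilon: 10, Zeta: 3

With divisor 56682: modified quotas Alpha 8.975, Beta 13.513, Gamma 2.446, Delta 10.306, Epsilon 9.906, Zeta 3.108.
Geometric-mean thresholds: Alpha √(8·9)=8.485, Beta √(13·14)=13.491, Gamma √(2·3)=2.449, Delta √(10·11)=10.488, Epsilon √(9·10)=9.487, Zeta √(3·4)=3.464.
Each quota rounded against its threshold gives Alpha 9, Beta 14, Gamma 2, Delta 10, Epsilon 10, Zeta 3 (total 48).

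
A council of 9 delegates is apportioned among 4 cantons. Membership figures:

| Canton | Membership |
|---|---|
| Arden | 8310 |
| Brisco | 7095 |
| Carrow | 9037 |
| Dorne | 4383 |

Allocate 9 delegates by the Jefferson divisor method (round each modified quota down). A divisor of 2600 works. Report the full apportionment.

With modified divisor 2600: modified quotas Arden 3.196, Brisco 2.729, Carrow 3.476, Dorne 1.686.
Rounding down: Arden 3, Brisco 2, Carrow 3, Dorne 1 (total 9).

Arden: 3, Brisco: 2, Carrow: 3, Dorne: 1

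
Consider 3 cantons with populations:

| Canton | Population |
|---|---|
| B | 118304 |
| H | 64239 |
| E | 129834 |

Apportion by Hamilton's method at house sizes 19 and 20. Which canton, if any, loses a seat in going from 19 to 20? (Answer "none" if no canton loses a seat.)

none

At 19 seats: B 7, H 4, E 8.
At 20 seats: B 8, H 4, E 8.
No canton's allocation decreased.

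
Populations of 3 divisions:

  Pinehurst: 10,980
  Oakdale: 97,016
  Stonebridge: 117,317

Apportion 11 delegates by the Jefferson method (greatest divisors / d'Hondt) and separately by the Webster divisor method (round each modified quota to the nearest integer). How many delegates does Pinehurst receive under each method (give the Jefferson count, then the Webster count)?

0 and 1

Jefferson: Pinehurst 0, Oakdale 5, Stonebridge 6.
Webster: Pinehurst 1, Oakdale 5, Stonebridge 5.
Pinehurst gets 0 under Jefferson and 1 under Webster.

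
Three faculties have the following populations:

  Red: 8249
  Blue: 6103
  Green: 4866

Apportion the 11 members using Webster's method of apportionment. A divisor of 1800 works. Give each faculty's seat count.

Red=5, Blue=3, Green=3

With modified divisor 1800: modified quotas Red 4.583, Blue 3.391, Green 2.703.
Rounding to the nearest integer: Red 5, Blue 3, Green 3 (total 11).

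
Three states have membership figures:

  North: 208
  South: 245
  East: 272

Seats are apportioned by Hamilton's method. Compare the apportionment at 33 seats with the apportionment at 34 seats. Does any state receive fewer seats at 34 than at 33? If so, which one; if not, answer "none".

none

At 33 seats: North 10, South 11, East 12.
At 34 seats: North 10, South 11, East 13.
No state's allocation decreased.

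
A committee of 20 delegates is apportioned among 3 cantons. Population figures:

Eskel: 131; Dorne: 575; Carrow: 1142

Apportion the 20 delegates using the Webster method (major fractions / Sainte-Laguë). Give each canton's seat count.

Eskel 1, Dorne 6, Carrow 13

Standard divisor 1848/20 ≈ 92.4; standard quotas: Eskel 1.418, Dorne 6.223, Carrow 12.359.
Rounding to the nearest integer gives 1, 6, 12 = 19 seats, so the divisor must be adjusted.
With modified divisor 90: modified quotas Eskel 1.456, Dorne 6.389, Carrow 12.689.
Rounding to the nearest integer: Eskel 1, Dorne 6, Carrow 13 (total 20).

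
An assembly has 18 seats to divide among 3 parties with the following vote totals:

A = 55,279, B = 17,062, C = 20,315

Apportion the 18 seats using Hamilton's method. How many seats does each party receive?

A 11, B 3, C 4

The standard divisor is 92656/18 ≈ 5147.556.
Standard quotas: A 10.7389, B 3.3146, C 3.9465.
Lower quotas: A 10, B 3, C 3 (sum 16, leaving 2 seats).
Remainders in descending order: C 0.9465, A 0.7389, B 0.3146.
Largest remainders: C, A receive the extra seats.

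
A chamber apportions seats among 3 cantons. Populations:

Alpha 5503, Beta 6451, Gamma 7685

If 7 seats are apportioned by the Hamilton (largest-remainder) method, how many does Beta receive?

2

The standard divisor is 19639/7 ≈ 2805.571.
Standard quotas: Alpha 1.9615, Beta 2.2994, Gamma 2.7392.
Lower quotas: Alpha 1, Beta 2, Gamma 2 (sum 5, leaving 2 seats).
Remainders in descending order: Alpha 0.9615, Gamma 0.7392, Beta 0.2994.
Largest remainders: Alpha, Gamma receive the extra seats.
Beta receives 2.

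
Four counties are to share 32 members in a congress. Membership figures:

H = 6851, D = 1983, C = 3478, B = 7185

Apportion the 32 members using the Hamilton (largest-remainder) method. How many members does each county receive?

H 11, D 3, C 6, B 12

The standard divisor is 19497/32 ≈ 609.281.
Standard quotas: H 11.2444, D 3.2547, C 5.7084, B 11.7926.
Lower quotas: H 11, D 3, C 5, B 11 (sum 30, leaving 2 seats).
Remainders in descending order: B 0.7926, C 0.7084, D 0.2547, H 0.2444.
The surplus seats go to B, C.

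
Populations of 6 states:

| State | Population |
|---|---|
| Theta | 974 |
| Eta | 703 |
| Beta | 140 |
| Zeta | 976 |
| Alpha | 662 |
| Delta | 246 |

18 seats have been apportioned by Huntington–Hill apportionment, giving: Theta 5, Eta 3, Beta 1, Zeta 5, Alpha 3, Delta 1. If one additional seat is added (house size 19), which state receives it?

Priority for the next seat is population ÷ (√(s·(s+1))).
Priorities: Theta 177.827, Eta 202.939, Beta 98.995, Zeta 178.192, Alpha 191.103, Delta 173.948.
Highest priority: Eta.

Eta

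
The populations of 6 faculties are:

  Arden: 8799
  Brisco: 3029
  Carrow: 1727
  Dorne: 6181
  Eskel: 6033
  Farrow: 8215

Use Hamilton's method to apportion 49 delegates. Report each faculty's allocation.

Arden 13; Brisco 4; Carrow 2; Dorne 9; Eskel 9; Farrow 12

Standard divisor: 33984 ÷ 49 ≈ 693.551.
Standard quotas: Arden 12.6869, Brisco 4.3674, Carrow 2.4901, Dorne 8.9121, Eskel 8.6987, Farrow 11.8448.
Lower quotas: Arden 12, Brisco 4, Carrow 2, Dorne 8, Eskel 8, Farrow 11 (sum 45, leaving 4 seats).
Remainders in descending order: Dorne 0.9121, Farrow 0.8448, Eskel 0.6987, Arden 0.6869, Carrow 0.4901, Brisco 0.3674.
Largest remainders: Dorne, Farrow, Eskel, Arden receive the extra seats.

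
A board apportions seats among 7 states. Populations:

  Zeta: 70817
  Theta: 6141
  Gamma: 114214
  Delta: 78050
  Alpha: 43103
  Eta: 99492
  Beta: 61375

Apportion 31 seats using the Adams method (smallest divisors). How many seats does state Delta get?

Standard divisor 473192/31 ≈ 15264.258; standard quotas: Zeta 4.639, Theta 0.402, Gamma 7.482, Delta 5.113, Alpha 2.824, Eta 6.518, Beta 4.021.
Rounding up gives 5, 1, 8, 6, 3, 7, 5 = 35 seats, so the divisor must be adjusted.
With modified divisor 17100: modified quotas Zeta 4.141, Theta 0.359, Gamma 6.679, Delta 4.564, Alpha 2.521, Eta 5.818, Beta 3.589.
Rounding up: Zeta 5, Theta 1, Gamma 7, Delta 5, Alpha 3, Eta 6, Beta 4 (total 31).
Delta receives 5.

5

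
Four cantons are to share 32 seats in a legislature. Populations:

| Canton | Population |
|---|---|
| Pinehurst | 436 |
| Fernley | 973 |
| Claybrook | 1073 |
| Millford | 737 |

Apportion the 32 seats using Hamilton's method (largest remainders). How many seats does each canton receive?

Standard divisor: 3219 ÷ 32 ≈ 100.594.
Standard quotas: Pinehurst 4.334, Fernley 9.673, Claybrook 10.667, Millford 7.326.
Lower quotas: Pinehurst 4, Fernley 9, Claybrook 10, Millford 7 (sum 30, leaving 2 seats).
Remainders in descending order: Fernley 0.673, Claybrook 0.667, Pinehurst 0.334, Millford 0.326.
The surplus seats go to Fernley, Claybrook.

Pinehurst=4, Fernley=10, Claybrook=11, Millford=7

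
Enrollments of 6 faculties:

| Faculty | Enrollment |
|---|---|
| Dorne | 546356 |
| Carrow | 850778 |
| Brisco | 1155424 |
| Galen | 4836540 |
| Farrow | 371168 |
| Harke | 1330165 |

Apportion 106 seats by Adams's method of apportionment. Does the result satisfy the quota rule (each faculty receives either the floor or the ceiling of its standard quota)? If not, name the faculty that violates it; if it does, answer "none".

Galen

Standard quotas: Dorne 6.371, Carrow 9.921, Brisco 13.473, Galen 56.397, Farrow 4.328, Harke 15.511.
Adams allocation: Dorne 7, Carrow 10, Brisco 14, Galen 55, Farrow 5, Harke 15.
Galen has quota 56.397 (lower 56, upper 57) but receives 55 — outside the quota interval.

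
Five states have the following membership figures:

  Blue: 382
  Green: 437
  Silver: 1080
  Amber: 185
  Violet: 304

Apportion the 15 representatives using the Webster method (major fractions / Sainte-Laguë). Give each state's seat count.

Blue: 2, Green: 3, Silver: 7, Amber: 1, Violet: 2

Standard divisor 2388/15 ≈ 159.2; standard quotas: Blue 2.399, Green 2.745, Silver 6.784, Amber 1.162, Violet 1.910.
Rounding to the nearest integer gives Blue 2, Green 3, Silver 7, Amber 1, Violet 2 — total 15, matching the house size, so no adjustment is needed.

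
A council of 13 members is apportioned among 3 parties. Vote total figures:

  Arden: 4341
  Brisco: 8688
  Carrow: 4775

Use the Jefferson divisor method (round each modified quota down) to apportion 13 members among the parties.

Standard divisor 17804/13 ≈ 1369.538; standard quotas: Arden 3.170, Brisco 6.344, Carrow 3.487.
Rounding down gives 3, 6, 3 = 12 seats, so the divisor must be adjusted.
With modified divisor 1200: modified quotas Arden 3.618, Brisco 7.240, Carrow 3.979.
Rounding down: Arden 3, Brisco 7, Carrow 3 (total 13).

Arden: 3; Brisco: 7; Carrow: 3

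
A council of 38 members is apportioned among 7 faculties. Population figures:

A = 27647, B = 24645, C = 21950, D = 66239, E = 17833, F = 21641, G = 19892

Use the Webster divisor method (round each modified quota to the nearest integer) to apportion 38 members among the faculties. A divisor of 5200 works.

A: 5; B: 5; C: 4; D: 13; E: 3; F: 4; G: 4

With modified divisor 5200: modified quotas A 5.317, B 4.739, C 4.221, D 12.738, E 3.429, F 4.162, G 3.825.
Rounding to the nearest integer: A 5, B 5, C 4, D 13, E 3, F 4, G 4 (total 38).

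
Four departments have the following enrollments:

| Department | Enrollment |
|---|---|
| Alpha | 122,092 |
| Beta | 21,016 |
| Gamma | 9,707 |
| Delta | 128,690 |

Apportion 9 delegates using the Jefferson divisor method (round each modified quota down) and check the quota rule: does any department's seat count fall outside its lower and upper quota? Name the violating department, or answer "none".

Standard quotas: Alpha 3.903, Beta 0.672, Gamma 0.310, Delta 4.114.
Jefferson allocation: Alpha 4, Beta 0, Gamma 0, Delta 5.
Every allocation lies between the lower and upper quota.

none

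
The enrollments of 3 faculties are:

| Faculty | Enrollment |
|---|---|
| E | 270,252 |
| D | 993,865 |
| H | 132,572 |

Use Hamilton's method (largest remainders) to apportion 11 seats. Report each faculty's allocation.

E 2; D 8; H 1

Total 1396689; standard divisor 1396689/11 ≈ 126971.727.
Standard quotas: E 2.1284, D 7.8275, H 1.0441.
Lower quotas: E 2, D 7, H 1 (sum 10, leaving 1 seat).
Remainders in descending order: D 0.8275, E 0.1284, H 0.0441.
Largest remainder: D receives the extra seat.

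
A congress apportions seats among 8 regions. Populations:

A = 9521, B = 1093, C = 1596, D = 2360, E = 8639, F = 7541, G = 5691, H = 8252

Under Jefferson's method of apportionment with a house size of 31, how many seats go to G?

4

Standard divisor 44693/31 ≈ 1441.71; standard quotas: A 6.604, B 0.758, C 1.107, D 1.637, E 5.992, F 5.231, G 3.947, H 5.724.
Rounding down gives 6, 0, 1, 1, 5, 5, 3, 5 = 26 seats, so the divisor must be adjusted.
With modified divisor 1250: modified quotas A 7.617, B 0.874, C 1.277, D 1.888, E 6.911, F 6.033, G 4.553, H 6.602.
Rounding down: A 7, B 0, C 1, D 1, E 6, F 6, G 4, H 6 (total 31).
G receives 4.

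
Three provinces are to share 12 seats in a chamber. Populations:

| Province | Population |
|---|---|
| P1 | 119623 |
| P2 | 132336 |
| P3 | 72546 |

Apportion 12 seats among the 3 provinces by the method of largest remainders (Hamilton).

P1: 4, P2: 5, P3: 3

Total 324505; standard divisor 324505/12 ≈ 27042.083.
Standard quotas: P1 4.4236, P2 4.8937, P3 2.6827.
Lower quotas: P1 4, P2 4, P3 2 (sum 10, leaving 2 seats).
Remainders in descending order: P2 0.8937, P3 0.6827, P1 0.4236.
Largest remainders: P2, P3 receive the extra seats.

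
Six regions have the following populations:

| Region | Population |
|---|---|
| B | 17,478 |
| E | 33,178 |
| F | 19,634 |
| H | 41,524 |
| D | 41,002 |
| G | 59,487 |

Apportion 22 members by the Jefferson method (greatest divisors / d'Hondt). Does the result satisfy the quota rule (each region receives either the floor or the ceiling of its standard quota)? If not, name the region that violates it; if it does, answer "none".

none

Standard quotas: B 1.811, E 3.438, F 2.035, H 4.303, D 4.249, G 6.164.
Jefferson allocation: B 2, E 3, F 2, H 4, D 4, G 7.
Every allocation lies between the lower and upper quota.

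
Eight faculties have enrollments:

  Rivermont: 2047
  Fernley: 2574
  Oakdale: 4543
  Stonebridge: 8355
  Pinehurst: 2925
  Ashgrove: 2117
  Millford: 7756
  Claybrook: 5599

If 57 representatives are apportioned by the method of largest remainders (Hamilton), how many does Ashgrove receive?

4

Total 35916; standard divisor 35916/57 ≈ 630.105.
Standard quotas: Rivermont 3.2487, Fernley 4.0850, Oakdale 7.2099, Stonebridge 13.2597, Pinehurst 4.6421, Ashgrove 3.3598, Millford 12.3091, Claybrook 8.8858.
Lower quotas: Rivermont 3, Fernley 4, Oakdale 7, Stonebridge 13, Pinehurst 4, Ashgrove 3, Millford 12, Claybrook 8 (sum 54, leaving 3 seats).
Remainders in descending order: Claybrook 0.8858, Pinehurst 0.6421, Ashgrove 0.3598, Millford 0.3091, Stonebridge 0.2597, Rivermont 0.2487, Oakdale 0.2099, Fernley 0.0850.
The surplus seats go to Claybrook, Pinehurst, Ashgrove.
Ashgrove receives 4.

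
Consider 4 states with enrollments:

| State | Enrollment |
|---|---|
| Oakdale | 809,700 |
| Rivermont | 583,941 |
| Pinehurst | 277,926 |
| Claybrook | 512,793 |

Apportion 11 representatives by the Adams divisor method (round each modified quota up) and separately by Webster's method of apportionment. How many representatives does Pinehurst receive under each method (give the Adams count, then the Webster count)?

2 and 1

Adams: Oakdale 4, Rivermont 3, Pinehurst 2, Claybrook 2.
Webster: Oakdale 4, Rivermont 3, Pinehurst 1, Claybrook 3.
Pinehurst gets 2 under Adams and 1 under Webster.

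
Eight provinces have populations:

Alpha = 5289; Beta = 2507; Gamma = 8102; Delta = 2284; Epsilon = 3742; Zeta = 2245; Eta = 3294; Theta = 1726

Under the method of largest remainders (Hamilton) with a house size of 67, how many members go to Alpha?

The standard divisor is 29189/67 ≈ 435.657.
Standard quotas: Alpha 12.1403, Beta 5.7545, Gamma 18.5972, Delta 5.2427, Epsilon 8.5893, Zeta 5.1531, Eta 7.5610, Theta 3.9618.
Lower quotas: Alpha 12, Beta 5, Gamma 18, Delta 5, Epsilon 8, Zeta 5, Eta 7, Theta 3 (sum 63, leaving 4 seats).
Remainders in descending order: Theta 0.9618, Beta 0.7545, Gamma 0.5972, Epsilon 0.5893, Eta 0.5610, Delta 0.2427, Zeta 0.1531, Alpha 0.1403.
The surplus seats go to Theta, Beta, Gamma, Epsilon.
Alpha receives 12.

12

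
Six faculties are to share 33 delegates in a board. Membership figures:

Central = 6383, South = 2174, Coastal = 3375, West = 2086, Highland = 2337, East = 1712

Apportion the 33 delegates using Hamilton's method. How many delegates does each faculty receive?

Central=12, South=4, Coastal=6, West=4, Highland=4, East=3

Total 18067; standard divisor 18067/33 ≈ 547.485.
Standard quotas: Central 11.6588, South 3.9709, Coastal 6.1646, West 3.8102, Highland 4.2686, East 3.1270.
Lower quotas: Central 11, South 3, Coastal 6, West 3, Highland 4, East 3 (sum 30, leaving 3 seats).
Remainders in descending order: South 0.9709, West 0.8102, Central 0.6588, Highland 0.2686, Coastal 0.1646, East 0.1270.
The surplus seats go to South, West, Central.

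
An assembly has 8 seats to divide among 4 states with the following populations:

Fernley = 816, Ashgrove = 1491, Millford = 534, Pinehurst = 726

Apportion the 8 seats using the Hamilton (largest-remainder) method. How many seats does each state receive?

The standard divisor is 3567/8 ≈ 445.875.
Standard quotas: Fernley 1.830, Ashgrove 3.344, Millford 1.198, Pinehurst 1.628.
Lower quotas: Fernley 1, Ashgrove 3, Millford 1, Pinehurst 1 (sum 6, leaving 2 seats).
Remainders in descending order: Fernley 0.830, Pinehurst 0.628, Ashgrove 0.344, Millford 0.198.
The surplus seats go to Fernley, Pinehurst.

Fernley=2; Ashgrove=3; Millford=1; Pinehurst=2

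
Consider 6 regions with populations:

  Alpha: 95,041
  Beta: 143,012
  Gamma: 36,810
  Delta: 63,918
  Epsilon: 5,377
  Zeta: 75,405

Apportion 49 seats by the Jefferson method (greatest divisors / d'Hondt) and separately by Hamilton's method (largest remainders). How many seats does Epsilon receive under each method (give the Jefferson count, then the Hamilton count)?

0 and 1

Jefferson: Alpha 11, Beta 17, Gamma 4, Delta 8, Epsilon 0, Zeta 9.
Hamilton: Alpha 11, Beta 17, Gamma 4, Delta 7, Epsilon 1, Zeta 9.
Epsilon gets 0 under Jefferson and 1 under Hamilton.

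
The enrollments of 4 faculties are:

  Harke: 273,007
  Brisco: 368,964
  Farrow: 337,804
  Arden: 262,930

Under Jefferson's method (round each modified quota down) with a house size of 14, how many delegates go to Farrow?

Standard divisor 1242705/14 ≈ 88764.643; standard quotas: Harke 3.076, Brisco 4.157, Farrow 3.806, Arden 2.962.
Rounding down gives 3, 4, 3, 2 = 12 seats, so the divisor must be adjusted.
With modified divisor 79100: modified quotas Harke 3.451, Brisco 4.665, Farrow 4.271, Arden 3.324.
Rounding down: Harke 3, Brisco 4, Farrow 4, Arden 3 (total 14).
Farrow receives 4.

4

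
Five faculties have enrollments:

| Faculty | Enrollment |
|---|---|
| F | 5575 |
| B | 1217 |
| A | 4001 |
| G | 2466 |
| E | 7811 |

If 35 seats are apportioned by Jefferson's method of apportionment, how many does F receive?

9

Standard divisor 21070/35 ≈ 602; standard quotas: F 9.261, B 2.022, A 6.646, G 4.096, E 12.975.
Rounding down gives 9, 2, 6, 4, 12 = 33 seats, so the divisor must be adjusted.
With modified divisor 560: modified quotas F 9.955, B 2.173, A 7.145, G 4.404, E 13.948.
Rounding down: F 9, B 2, A 7, G 4, E 13 (total 35).
F receives 9.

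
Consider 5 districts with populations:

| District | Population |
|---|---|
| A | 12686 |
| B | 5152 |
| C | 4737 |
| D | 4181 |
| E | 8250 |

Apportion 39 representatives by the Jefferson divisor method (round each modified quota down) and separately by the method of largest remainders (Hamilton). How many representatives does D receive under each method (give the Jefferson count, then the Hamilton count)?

4 and 5

Jefferson: A 15, B 6, C 5, D 4, E 9.
Hamilton: A 14, B 6, C 5, D 5, E 9.
D gets 4 under Jefferson and 5 under Hamilton.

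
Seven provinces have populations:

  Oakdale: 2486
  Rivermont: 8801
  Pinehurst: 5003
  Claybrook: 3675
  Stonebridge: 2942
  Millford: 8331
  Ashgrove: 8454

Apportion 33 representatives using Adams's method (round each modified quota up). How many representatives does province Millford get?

Standard divisor 39692/33 ≈ 1202.788; standard quotas: Oakdale 2.067, Rivermont 7.317, Pinehurst 4.160, Claybrook 3.055, Stonebridge 2.446, Millford 6.926, Ashgrove 7.029.
Rounding up gives 3, 8, 5, 4, 3, 7, 8 = 38 seats, so the divisor must be adjusted.
With modified divisor 1300: modified quotas Oakdale 1.912, Rivermont 6.770, Pinehurst 3.848, Claybrook 2.827, Stonebridge 2.263, Millford 6.408, Ashgrove 6.503.
Rounding up: Oakdale 2, Rivermont 7, Pinehurst 4, Claybrook 3, Stonebridge 3, Millford 7, Ashgrove 7 (total 33).
Millford receives 7.

7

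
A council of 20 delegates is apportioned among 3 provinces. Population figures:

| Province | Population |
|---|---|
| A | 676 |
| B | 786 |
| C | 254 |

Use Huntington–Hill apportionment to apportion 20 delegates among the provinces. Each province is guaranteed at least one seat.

With divisor 87: modified quotas A 7.770, B 9.034, C 2.920.
Geometric-mean thresholds: A √(7·8)=7.483, B √(9·10)=9.487, C √(2·3)=2.449.
Each quota rounded against its threshold gives A 8, B 9, C 3 (total 20).

A 8, B 9, C 3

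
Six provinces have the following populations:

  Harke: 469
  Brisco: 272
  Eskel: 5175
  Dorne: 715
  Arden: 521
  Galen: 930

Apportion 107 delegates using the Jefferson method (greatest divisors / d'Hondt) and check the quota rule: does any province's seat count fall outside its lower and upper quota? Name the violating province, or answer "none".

Eskel

Standard quotas: Harke 6.209, Brisco 3.601, Eskel 68.513, Dorne 9.466, Arden 6.898, Galen 12.313.
Jefferson allocation: Harke 6, Brisco 3, Eskel 70, Dorne 9, Arden 7, Galen 12.
Eskel has quota 68.513 (lower 68, upper 69) but receives 70 — outside the quota interval.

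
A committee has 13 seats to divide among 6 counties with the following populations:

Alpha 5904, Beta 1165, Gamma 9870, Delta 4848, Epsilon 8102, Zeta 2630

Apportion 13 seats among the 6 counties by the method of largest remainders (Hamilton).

Total 32519; standard divisor 32519/13 ≈ 2501.462.
Standard quotas: Alpha 2.3602, Beta 0.4657, Gamma 3.9457, Delta 1.9381, Epsilon 3.2389, Zeta 1.0514.
Lower quotas: Alpha 2, Beta 0, Gamma 3, Delta 1, Epsilon 3, Zeta 1 (sum 10, leaving 3 seats).
Remainders in descending order: Gamma 0.9457, Delta 0.9381, Beta 0.4657, Alpha 0.3602, Epsilon 0.2389, Zeta 0.0514.
The surplus seats go to Gamma, Delta, Beta.

Alpha: 2, Beta: 1, Gamma: 4, Delta: 2, Epsilon: 3, Zeta: 1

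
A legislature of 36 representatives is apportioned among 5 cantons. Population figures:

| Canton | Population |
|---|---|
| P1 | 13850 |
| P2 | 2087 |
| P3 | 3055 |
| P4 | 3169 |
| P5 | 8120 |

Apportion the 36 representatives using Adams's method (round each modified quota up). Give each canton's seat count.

P1 16; P2 3; P3 4; P4 4; P5 9

Standard divisor 30281/36 ≈ 841.139; standard quotas: P1 16.466, P2 2.481, P3 3.632, P4 3.768, P5 9.654.
Rounding up gives 17, 3, 4, 4, 10 = 38 seats, so the divisor must be adjusted.
With modified divisor 910: modified quotas P1 15.220, P2 2.293, P3 3.357, P4 3.482, P5 8.923.
Rounding up: P1 16, P2 3, P3 4, P4 4, P5 9 (total 36).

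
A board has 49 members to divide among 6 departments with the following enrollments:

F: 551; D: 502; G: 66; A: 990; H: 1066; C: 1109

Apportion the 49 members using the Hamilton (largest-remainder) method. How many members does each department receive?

F 6, D 6, G 1, A 11, H 12, C 13

Total 4284; standard divisor 4284/49 ≈ 87.429.
Standard quotas: F 6.302, D 5.742, G 0.755, A 11.324, H 12.193, C 12.685.
Lower quotas: F 6, D 5, G 0, A 11, H 12, C 12 (sum 46, leaving 3 seats).
Remainders in descending order: G 0.755, D 0.742, C 0.685, A 0.324, F 0.302, H 0.193.
Largest remainders: G, D, C receive the extra seats.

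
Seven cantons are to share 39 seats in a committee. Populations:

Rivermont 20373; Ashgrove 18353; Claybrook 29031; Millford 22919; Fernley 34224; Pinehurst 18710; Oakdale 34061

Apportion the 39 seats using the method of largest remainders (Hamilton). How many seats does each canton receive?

Rivermont=4, Ashgrove=4, Claybrook=6, Millford=5, Fernley=8, Pinehurst=4, Oakdale=8

Standard divisor: 177671 ÷ 39 ≈ 4555.667.
Standard quotas: Rivermont 4.4720, Ashgrove 4.0286, Claybrook 6.3725, Millford 5.0309, Fernley 7.5124, Pinehurst 4.1070, Oakdale 7.4766.
Lower quotas: Rivermont 4, Ashgrove 4, Claybrook 6, Millford 5, Fernley 7, Pinehurst 4, Oakdale 7 (sum 37, leaving 2 seats).
Remainders in descending order: Fernley 0.5124, Oakdale 0.4766, Rivermont 0.4720, Claybrook 0.3725, Pinehurst 0.1070, Millford 0.0309, Ashgrove 0.0286.
Largest remainders: Fernley, Oakdale receive the extra seats.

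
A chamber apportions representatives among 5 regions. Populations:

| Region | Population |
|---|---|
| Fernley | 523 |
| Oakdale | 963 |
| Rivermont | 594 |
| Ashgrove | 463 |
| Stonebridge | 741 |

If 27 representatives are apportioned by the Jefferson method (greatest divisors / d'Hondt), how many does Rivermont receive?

5

Standard divisor 3284/27 ≈ 121.63; standard quotas: Fernley 4.300, Oakdale 7.917, Rivermont 4.884, Ashgrove 3.807, Stonebridge 6.092.
Rounding down gives 4, 7, 4, 3, 6 = 24 seats, so the divisor must be adjusted.
With modified divisor 110: modified quotas Fernley 4.755, Oakdale 8.755, Rivermont 5.400, Ashgrove 4.209, Stonebridge 6.736.
Rounding down: Fernley 4, Oakdale 8, Rivermont 5, Ashgrove 4, Stonebridge 6 (total 27).
Rivermont receives 5.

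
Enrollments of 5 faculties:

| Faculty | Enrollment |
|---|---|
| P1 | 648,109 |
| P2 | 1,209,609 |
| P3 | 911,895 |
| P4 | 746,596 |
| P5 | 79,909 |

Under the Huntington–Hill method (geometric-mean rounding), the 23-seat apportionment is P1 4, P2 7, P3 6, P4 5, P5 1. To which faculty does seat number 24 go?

Priority for the next seat is population ÷ (√(s·(s+1))).
Priorities: P1 144921.578, P2 161640.802, P3 140708.453, P4 136309.157, P5 56504.196.
Highest priority: P2.

P2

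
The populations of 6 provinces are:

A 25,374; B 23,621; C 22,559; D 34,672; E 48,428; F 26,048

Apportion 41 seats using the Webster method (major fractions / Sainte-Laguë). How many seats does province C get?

5

Standard divisor 180702/41 ≈ 4407.366; standard quotas: A 5.757, B 5.359, C 5.118, D 7.867, E 10.988, F 5.910.
Rounding to the nearest integer gives A 6, B 5, C 5, D 8, E 11, F 6 — total 41, matching the house size, so no adjustment is needed.
C receives 5.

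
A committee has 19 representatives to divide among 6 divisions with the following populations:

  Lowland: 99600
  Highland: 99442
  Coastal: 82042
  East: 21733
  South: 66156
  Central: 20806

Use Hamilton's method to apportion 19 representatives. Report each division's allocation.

Total 389779; standard divisor 389779/19 ≈ 20514.684.
Standard quotas: Lowland 4.8551, Highland 4.8474, Coastal 3.9992, East 1.0594, South 3.2248, Central 1.0142.
Lower quotas: Lowland 4, Highland 4, Coastal 3, East 1, South 3, Central 1 (sum 16, leaving 3 seats).
Remainders in descending order: Coastal 0.9992, Lowland 0.8551, Highland 0.8474, South 0.2248, East 0.0594, Central 0.0142.
Largest remainders: Coastal, Lowland, Highland receive the extra seats.

Lowland 5, Highland 5, Coastal 4, East 1, South 3, Central 1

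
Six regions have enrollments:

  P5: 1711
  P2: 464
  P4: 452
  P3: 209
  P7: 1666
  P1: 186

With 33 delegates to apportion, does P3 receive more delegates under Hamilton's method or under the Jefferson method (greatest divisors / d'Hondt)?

Hamilton: P5 12, P2 3, P4 3, P3 2, P7 12, P1 1.
Jefferson: P5 13, P2 3, P4 3, P3 1, P7 12, P1 1.
P3 gets 2 under Hamilton and 1 under Jefferson.

Hamilton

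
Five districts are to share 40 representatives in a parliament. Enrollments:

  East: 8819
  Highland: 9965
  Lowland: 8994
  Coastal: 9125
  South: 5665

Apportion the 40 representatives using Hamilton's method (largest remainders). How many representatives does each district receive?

The standard divisor is 42568/40 ≈ 1064.2.
Standard quotas: East 8.2870, Highland 9.3638, Lowland 8.4514, Coastal 8.5745, South 5.3232.
Lower quotas: East 8, Highland 9, Lowland 8, Coastal 8, South 5 (sum 38, leaving 2 seats).
Remainders in descending order: Coastal 0.5745, Lowland 0.4514, Highland 0.3638, South 0.3232, East 0.2870.
Largest remainders: Coastal, Lowland receive the extra seats.

East 8; Highland 9; Lowland 9; Coastal 9; South 5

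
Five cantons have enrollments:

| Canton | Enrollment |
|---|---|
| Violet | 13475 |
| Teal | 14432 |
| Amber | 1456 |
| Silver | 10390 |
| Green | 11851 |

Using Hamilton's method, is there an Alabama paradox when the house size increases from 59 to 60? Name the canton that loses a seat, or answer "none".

At 59 seats: Violet 15, Teal 16, Amber 2, Silver 12, Green 14.
At 60 seats: Violet 15, Teal 17, Amber 2, Silver 12, Green 14.
No canton's allocation decreased.

none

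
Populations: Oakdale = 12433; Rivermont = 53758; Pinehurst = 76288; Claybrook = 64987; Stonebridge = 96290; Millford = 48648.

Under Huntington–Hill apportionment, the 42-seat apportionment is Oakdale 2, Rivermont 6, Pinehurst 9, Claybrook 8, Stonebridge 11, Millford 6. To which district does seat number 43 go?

Stonebridge

Priority for the next seat is population ÷ (√(s·(s+1))).
Priorities: Oakdale 5075.751, Rivermont 8295.039, Pinehurst 8041.461, Claybrook 7658.791, Stonebridge 8380.969, Millford 7506.549.
Highest priority: Stonebridge.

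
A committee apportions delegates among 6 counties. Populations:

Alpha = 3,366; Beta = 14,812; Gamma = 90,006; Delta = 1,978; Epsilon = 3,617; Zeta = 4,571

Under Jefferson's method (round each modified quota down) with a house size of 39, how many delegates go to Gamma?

31

Standard divisor 118350/39 ≈ 3034.615; standard quotas: Alpha 1.109, Beta 4.881, Gamma 29.660, Delta 0.652, Epsilon 1.192, Zeta 1.506.
Rounding down gives 1, 4, 29, 0, 1, 1 = 36 seats, so the divisor must be adjusted.
With modified divisor 2900: modified quotas Alpha 1.161, Beta 5.108, Gamma 31.037, Delta 0.682, Epsilon 1.247, Zeta 1.576.
Rounding down: Alpha 1, Beta 5, Gamma 31, Delta 0, Epsilon 1, Zeta 1 (total 39).
Gamma receives 31.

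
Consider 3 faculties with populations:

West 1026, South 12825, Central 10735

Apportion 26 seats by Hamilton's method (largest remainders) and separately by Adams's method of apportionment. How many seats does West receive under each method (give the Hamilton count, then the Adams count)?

Hamilton: West 1, South 14, Central 11.
Adams: West 2, South 13, Central 11.
West gets 1 under Hamilton and 2 under Adams.

1 and 2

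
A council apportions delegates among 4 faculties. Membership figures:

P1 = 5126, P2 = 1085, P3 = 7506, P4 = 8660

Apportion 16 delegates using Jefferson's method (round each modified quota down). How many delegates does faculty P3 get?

6

Standard divisor 22377/16 ≈ 1398.562; standard quotas: P1 3.665, P2 0.776, P3 5.367, P4 6.192.
Rounding down gives 3, 0, 5, 6 = 14 seats, so the divisor must be adjusted.
With modified divisor 1244: modified quotas P1 4.121, P2 0.872, P3 6.034, P4 6.961.
Rounding down: P1 4, P2 0, P3 6, P4 6 (total 16).
P3 receives 6.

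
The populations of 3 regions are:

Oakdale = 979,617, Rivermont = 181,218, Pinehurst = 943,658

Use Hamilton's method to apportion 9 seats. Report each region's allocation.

The standard divisor is 2104493/9 ≈ 233832.556.
Standard quotas: Oakdale 4.1894, Rivermont 0.7750, Pinehurst 4.0356.
Lower quotas: Oakdale 4, Rivermont 0, Pinehurst 4 (sum 8, leaving 1 seat).
Remainders in descending order: Rivermont 0.7750, Oakdale 0.1894, Pinehurst 0.0356.
The surplus seat goes to Rivermont.

Oakdale 4; Rivermont 1; Pinehurst 4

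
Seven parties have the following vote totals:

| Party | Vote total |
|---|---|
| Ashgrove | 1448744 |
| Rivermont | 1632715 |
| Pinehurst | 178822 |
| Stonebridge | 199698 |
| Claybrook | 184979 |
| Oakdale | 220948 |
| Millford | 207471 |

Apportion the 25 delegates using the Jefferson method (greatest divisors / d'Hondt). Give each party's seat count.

Ashgrove: 9, Rivermont: 11, Pinehurst: 1, Stonebridge: 1, Claybrook: 1, Oakdale: 1, Millford: 1

Standard divisor 4073377/25 ≈ 162935.08; standard quotas: Ashgrove 8.892, Rivermont 10.021, Pinehurst 1.098, Stonebridge 1.226, Claybrook 1.135, Oakdale 1.356, Millford 1.273.
Rounding down gives 8, 10, 1, 1, 1, 1, 1 = 23 seats, so the divisor must be adjusted.
With modified divisor 146700: modified quotas Ashgrove 9.876, Rivermont 11.130, Pinehurst 1.219, Stonebridge 1.361, Claybrook 1.261, Oakdale 1.506, Millford 1.414.
Rounding down: Ashgrove 9, Rivermont 11, Pinehurst 1, Stonebridge 1, Claybrook 1, Oakdale 1, Millford 1 (total 25).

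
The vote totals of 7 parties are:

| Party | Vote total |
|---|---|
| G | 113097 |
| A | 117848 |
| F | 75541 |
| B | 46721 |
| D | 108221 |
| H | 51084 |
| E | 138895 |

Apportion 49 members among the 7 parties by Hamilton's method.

Total 651407; standard divisor 651407/49 ≈ 13294.02.
Standard quotas: G 8.5074, A 8.8647, F 5.6823, B 3.5144, D 8.1406, H 3.8426, E 10.4479.
Lower quotas: G 8, A 8, F 5, B 3, D 8, H 3, E 10 (sum 45, leaving 4 seats).
Remainders in descending order: A 0.8647, H 0.8426, F 0.6823, B 0.5144, G 0.5074, E 0.4479, D 0.1406.
Largest remainders: A, H, F, B receive the extra seats.

G: 8, A: 9, F: 6, B: 4, D: 8, H: 4, E: 10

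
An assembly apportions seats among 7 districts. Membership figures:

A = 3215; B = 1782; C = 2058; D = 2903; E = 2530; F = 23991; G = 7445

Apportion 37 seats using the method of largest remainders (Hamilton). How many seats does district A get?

The standard divisor is 43924/37 ≈ 1187.135.
Standard quotas: A 2.7082, B 1.5011, C 1.7336, D 2.4454, E 2.1312, F 20.2092, G 6.2714.
Lower quotas: A 2, B 1, C 1, D 2, E 2, F 20, G 6 (sum 34, leaving 3 seats).
Remainders in descending order: C 0.7336, A 0.7082, B 0.5011, D 0.4454, G 0.2714, F 0.2092, E 0.1312.
The surplus seats go to C, A, B.
A receives 3.

3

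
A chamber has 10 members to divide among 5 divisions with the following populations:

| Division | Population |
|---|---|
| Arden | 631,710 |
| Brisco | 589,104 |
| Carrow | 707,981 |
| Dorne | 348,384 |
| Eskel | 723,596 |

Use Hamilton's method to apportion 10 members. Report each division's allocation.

Arden: 2, Brisco: 2, Carrow: 2, Dorne: 1, Eskel: 3

Total 3000775; standard divisor 3000775/10 ≈ 300077.5.
Standard quotas: Arden 2.1052, Brisco 1.9632, Carrow 2.3593, Dorne 1.1610, Eskel 2.4114.
Lower quotas: Arden 2, Brisco 1, Carrow 2, Dorne 1, Eskel 2 (sum 8, leaving 2 seats).
Remainders in descending order: Brisco 0.9632, Eskel 0.4114, Carrow 0.3593, Dorne 0.1610, Arden 0.1052.
The surplus seats go to Brisco, Eskel.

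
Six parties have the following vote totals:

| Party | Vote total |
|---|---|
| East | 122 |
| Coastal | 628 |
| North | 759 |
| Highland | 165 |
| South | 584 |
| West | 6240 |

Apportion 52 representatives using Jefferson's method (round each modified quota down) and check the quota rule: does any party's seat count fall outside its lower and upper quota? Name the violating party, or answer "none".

Standard quotas: East 0.747, Coastal 3.843, North 4.644, Highland 1.010, South 3.574, West 38.183.
Jefferson allocation: East 0, Coastal 4, North 4, Highland 1, South 3, West 40.
West has quota 38.183 (lower 38, upper 39) but receives 40 — outside the quota interval.

West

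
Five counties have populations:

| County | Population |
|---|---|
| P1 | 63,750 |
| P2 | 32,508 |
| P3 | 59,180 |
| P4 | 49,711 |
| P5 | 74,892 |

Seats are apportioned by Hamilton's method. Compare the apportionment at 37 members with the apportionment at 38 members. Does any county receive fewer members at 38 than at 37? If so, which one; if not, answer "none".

At 37 seats: P1 8, P2 4, P3 8, P4 7, P5 10.
At 38 seats: P1 9, P2 4, P3 8, P4 7, P5 10.
No county's allocation decreased.

none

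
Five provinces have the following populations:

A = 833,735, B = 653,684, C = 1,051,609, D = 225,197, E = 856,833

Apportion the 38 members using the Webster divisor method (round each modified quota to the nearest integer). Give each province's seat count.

A 9; B 7; C 11; D 2; E 9

Standard divisor 3621058/38 ≈ 95291; standard quotas: A 8.749, B 6.860, C 11.036, D 2.363, E 8.992.
Rounding to the nearest integer gives A 9, B 7, C 11, D 2, E 9 — total 38, matching the house size, so no adjustment is needed.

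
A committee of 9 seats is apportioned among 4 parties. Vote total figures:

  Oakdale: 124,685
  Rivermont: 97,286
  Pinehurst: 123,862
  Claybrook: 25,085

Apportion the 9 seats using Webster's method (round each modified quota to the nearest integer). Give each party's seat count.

Standard divisor 370918/9 ≈ 41213.111; standard quotas: Oakdale 3.025, Rivermont 2.361, Pinehurst 3.005, Claybrook 0.609.
Rounding to the nearest integer gives Oakdale 3, Rivermont 2, Pinehurst 3, Claybrook 1 — total 9, matching the house size, so no adjustment is needed.

Oakdale: 3, Rivermont: 2, Pinehurst: 3, Claybrook: 1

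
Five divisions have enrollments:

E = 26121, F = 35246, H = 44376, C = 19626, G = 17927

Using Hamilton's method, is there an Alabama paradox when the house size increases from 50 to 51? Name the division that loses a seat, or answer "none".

At 50 seats: E 9, F 12, H 16, C 7, G 6.
At 51 seats: E 9, F 13, H 16, C 7, G 6.
No division's allocation decreased.

none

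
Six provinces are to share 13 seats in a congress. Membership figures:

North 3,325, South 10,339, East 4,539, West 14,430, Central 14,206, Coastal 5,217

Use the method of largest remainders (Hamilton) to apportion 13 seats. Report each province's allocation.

North=1, South=3, East=1, West=4, Central=3, Coastal=1

Standard divisor: 52056 ÷ 13 ≈ 4004.308.
Standard quotas: North 0.8304, South 2.5820, East 1.1335, West 3.6036, Central 3.5477, Coastal 1.3028.
Lower quotas: North 0, South 2, East 1, West 3, Central 3, Coastal 1 (sum 10, leaving 3 seats).
Remainders in descending order: North 0.8304, West 0.6036, South 0.5820, Central 0.5477, Coastal 0.3028, East 0.1335.
Largest remainders: North, West, South receive the extra seats.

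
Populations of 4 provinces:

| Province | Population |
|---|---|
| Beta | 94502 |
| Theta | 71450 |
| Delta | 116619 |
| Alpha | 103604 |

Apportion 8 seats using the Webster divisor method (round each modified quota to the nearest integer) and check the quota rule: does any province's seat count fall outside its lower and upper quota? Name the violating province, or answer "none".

Standard quotas: Beta 1.958, Theta 1.480, Delta 2.416, Alpha 2.146.
Webster allocation: Beta 2, Theta 2, Delta 2, Alpha 2.
Every allocation lies between the lower and upper quota.

none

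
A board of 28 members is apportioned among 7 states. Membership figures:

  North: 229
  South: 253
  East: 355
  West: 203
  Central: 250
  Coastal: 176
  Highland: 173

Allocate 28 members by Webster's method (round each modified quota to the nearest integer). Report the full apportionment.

Standard divisor 1639/28 ≈ 58.536; standard quotas: North 3.912, South 4.322, East 6.065, West 3.468, Central 4.271, Coastal 3.007, Highland 2.955.
Rounding to the nearest integer gives 4, 4, 6, 3, 4, 3, 3 = 27 seats, so the divisor must be adjusted.
With modified divisor 57: modified quotas North 4.018, South 4.439, East 6.228, West 3.561, Central 4.386, Coastal 3.088, Highland 3.035.
Rounding to the nearest integer: North 4, South 4, East 6, West 4, Central 4, Coastal 3, Highland 3 (total 28).

North 4, South 4, East 6, West 4, Central 4, Coastal 3, Highland 3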